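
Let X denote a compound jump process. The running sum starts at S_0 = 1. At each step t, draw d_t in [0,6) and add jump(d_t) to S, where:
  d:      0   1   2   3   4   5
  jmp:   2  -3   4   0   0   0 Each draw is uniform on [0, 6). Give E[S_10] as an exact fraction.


6

Outcome values over d=0..5: [2, -3, 4, 0, 0, 0]
Σy = 3, Σy² = 29, M = 6
μ = 3/6 = 1/2,  σ² = 29/6 − (1/2)² = 55/12
E[S_10] = 1 + 10·(1/2) = 6


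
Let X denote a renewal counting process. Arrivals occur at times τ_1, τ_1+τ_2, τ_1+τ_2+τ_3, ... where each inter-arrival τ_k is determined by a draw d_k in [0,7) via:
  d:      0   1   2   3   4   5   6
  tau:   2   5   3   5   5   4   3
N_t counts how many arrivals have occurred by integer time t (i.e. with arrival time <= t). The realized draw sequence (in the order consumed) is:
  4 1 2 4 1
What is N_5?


draw d_1=4: τ_1=5, arrival time A_1=5
draw d_2=1: τ_2=5, arrival time A_2=10
draw d_3=2: τ_3=3, arrival time A_3=13
draw d_4=4: τ_4=5, arrival time A_4=18
draw d_5=1: τ_5=5, arrival time A_5=23
N_t over t=0..5: 0:0 1:0 2:0 3:0 4:0 5:1

1


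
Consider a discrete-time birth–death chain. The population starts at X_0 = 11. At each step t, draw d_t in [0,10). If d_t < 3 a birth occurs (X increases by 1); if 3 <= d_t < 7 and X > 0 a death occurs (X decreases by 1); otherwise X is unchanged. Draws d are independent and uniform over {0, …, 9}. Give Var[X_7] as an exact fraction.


483/100

X can drop by at most 1 per step and X_0 = 11 > T = 7, so X_t >= 11 − t >= 4 > 0 for every t <= 7: the floor at 0 (the 'and X > 0' condition) never binds. Hence X_7 = X_0 + Σ_{t<7} Y_t with i.i.d. increments Y_t = y(d_t) ∈ {+1, −1, 0}.
Outcome values over d=0..9: [1, 1, 1, -1, -1, -1, -1, 0, 0, 0]
Σy = -1, Σy² = 7, M = 10
μ = -1/10 = -1/10,  σ² = 7/10 − (-1/10)² = 69/100
Independent increments: Var[X_7] = 7·σ² = 7·(69/100) = 483/100


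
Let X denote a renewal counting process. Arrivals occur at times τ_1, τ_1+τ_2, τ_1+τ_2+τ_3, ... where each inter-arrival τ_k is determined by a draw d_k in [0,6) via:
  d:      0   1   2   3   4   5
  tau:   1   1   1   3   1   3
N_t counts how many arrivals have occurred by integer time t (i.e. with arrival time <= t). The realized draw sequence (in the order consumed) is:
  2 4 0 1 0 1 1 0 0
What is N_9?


9

draw d_1=2: τ_1=1, arrival time A_1=1
draw d_2=4: τ_2=1, arrival time A_2=2
draw d_3=0: τ_3=1, arrival time A_3=3
draw d_4=1: τ_4=1, arrival time A_4=4
draw d_5=0: τ_5=1, arrival time A_5=5
draw d_6=1: τ_6=1, arrival time A_6=6
draw d_7=1: τ_7=1, arrival time A_7=7
draw d_8=0: τ_8=1, arrival time A_8=8
draw d_9=0: τ_9=1, arrival time A_9=9
N_t over t=0..9: 0:0 1:1 2:2 3:3 4:4 5:5 6:6 7:7 8:8 9:9


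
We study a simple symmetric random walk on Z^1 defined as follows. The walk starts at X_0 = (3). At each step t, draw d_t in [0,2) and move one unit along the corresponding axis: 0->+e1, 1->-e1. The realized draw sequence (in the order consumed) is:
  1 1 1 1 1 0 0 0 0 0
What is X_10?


t=0: X=(3), d=1 → -e1, X_1=(2)
t=1: X=(2), d=1 → -e1, X_2=(1)
t=2: X=(1), d=1 → -e1, X_3=(0)
t=3: X=(0), d=1 → -e1, X_4=(-1)
t=4: X=(-1), d=1 → -e1, X_5=(-2)
t=5: X=(-2), d=0 → +e1, X_6=(-1)
t=6: X=(-1), d=0 → +e1, X_7=(0)
t=7: X=(0), d=0 → +e1, X_8=(1)
t=8: X=(1), d=0 → +e1, X_9=(2)
t=9: X=(2), d=0 → +e1, X_10=(3)

(3)


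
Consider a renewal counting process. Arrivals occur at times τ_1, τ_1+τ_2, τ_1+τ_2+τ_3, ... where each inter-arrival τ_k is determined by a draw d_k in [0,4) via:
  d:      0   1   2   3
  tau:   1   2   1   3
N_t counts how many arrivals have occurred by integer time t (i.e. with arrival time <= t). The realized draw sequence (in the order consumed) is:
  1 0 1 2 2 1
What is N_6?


draw d_1=1: τ_1=2, arrival time A_1=2
draw d_2=0: τ_2=1, arrival time A_2=3
draw d_3=1: τ_3=2, arrival time A_3=5
draw d_4=2: τ_4=1, arrival time A_4=6
draw d_5=2: τ_5=1, arrival time A_5=7
draw d_6=1: τ_6=2, arrival time A_6=9
N_t over t=0..6: 0:0 1:0 2:1 3:2 4:2 5:3 6:4

4


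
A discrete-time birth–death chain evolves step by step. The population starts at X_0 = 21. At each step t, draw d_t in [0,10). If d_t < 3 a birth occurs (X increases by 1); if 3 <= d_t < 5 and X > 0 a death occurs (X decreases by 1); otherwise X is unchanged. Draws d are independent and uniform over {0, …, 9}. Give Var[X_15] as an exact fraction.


147/20

X can drop by at most 1 per step and X_0 = 21 > T = 15, so X_t >= 21 − t >= 6 > 0 for every t <= 15: the floor at 0 (the 'and X > 0' condition) never binds. Hence X_15 = X_0 + Σ_{t<15} Y_t with i.i.d. increments Y_t = y(d_t) ∈ {+1, −1, 0}.
Outcome values over d=0..9: [1, 1, 1, -1, -1, 0, 0, 0, 0, 0]
Σy = 1, Σy² = 5, M = 10
μ = 1/10 = 1/10,  σ² = 5/10 − (1/10)² = 49/100
Independent increments: Var[X_15] = 15·σ² = 15·(49/100) = 147/20


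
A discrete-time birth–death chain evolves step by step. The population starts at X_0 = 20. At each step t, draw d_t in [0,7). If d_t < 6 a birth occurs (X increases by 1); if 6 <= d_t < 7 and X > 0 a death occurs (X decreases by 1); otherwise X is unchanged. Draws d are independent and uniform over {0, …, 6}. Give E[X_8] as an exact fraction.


180/7

X can drop by at most 1 per step and X_0 = 20 > T = 8, so X_t >= 20 − t >= 12 > 0 for every t <= 8: the floor at 0 (the 'and X > 0' condition) never binds. Hence X_8 = X_0 + Σ_{t<8} Y_t with i.i.d. increments Y_t = y(d_t) ∈ {+1, −1, 0}.
Outcome values over d=0..6: [1, 1, 1, 1, 1, 1, -1]
Σy = 5, Σy² = 7, M = 7
μ = 5/7 = 5/7,  σ² = 7/7 − (5/7)² = 24/49
E[X_8] = 20 + 8·(5/7) = 180/7


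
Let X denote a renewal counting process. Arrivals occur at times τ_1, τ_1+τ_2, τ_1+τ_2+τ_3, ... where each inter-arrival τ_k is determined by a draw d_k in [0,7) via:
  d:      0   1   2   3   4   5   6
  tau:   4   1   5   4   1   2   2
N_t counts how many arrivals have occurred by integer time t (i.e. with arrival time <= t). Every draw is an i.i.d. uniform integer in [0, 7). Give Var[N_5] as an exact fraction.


Inter-arrival values over d=0..6: [4, 1, 5, 4, 1, 2, 2]
Each d has probability 1/7, so the pmf of τ is: f(1) = 2/7, f(2) = 2/7, f(4) = 2/7, f(5) = 1/7
Let p_n(j) = P(N_n = j), with p_0 = [1]. Condition on τ_1: p_n(0) = P(τ > n), and for j >= 1, p_n(j) = Σ_{k<=n} f(k)·p_{n−k}(j−1)
p_1 = [5/7, 2/7]  (j = 0..1)
p_2 = [3/7, 24/49, 4/49]  (j = 0..2)
p_3 = [3/7, 16/49, 76/343, 8/343]  (j = 0..3)
p_4 = [1/7, 26/49, 80/343, 208/2401, 16/2401]  (j = 0..4)
p_5 = [0, 25/49, 16/49, 312/2401, 528/16807, 32/16807]  (j = 0..5)
E[N_5] = Σ j·p_5(j) = 28375/16807;  E[N_5²] = Σ j²·p_5(j) = 59431/16807
Var[N_5] = 59431/16807 − (28375/16807)² = 193716192/282475249

193716192/282475249


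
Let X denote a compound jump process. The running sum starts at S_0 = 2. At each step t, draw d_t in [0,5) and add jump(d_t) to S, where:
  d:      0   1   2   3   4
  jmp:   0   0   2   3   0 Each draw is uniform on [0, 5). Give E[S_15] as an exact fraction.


Outcome values over d=0..4: [0, 0, 2, 3, 0]
Σy = 5, Σy² = 13, M = 5
μ = 5/5 = 1,  σ² = 13/5 − (1)² = 8/5
E[S_15] = 2 + 15·(1) = 17

17


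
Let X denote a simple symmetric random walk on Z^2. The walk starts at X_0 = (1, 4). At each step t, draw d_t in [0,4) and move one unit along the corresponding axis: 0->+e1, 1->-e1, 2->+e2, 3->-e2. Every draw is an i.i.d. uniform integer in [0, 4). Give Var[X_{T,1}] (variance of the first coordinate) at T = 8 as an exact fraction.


4

Outcome values over d=0..3: [1, -1, 0, 0]
Σy = 0, Σy² = 2, M = 4
μ = 0/4 = 0,  σ² = 2/4 − (0)² = 1/2
Independent increments: Var[X_8] = 8·σ² = 8·(1/2) = 4


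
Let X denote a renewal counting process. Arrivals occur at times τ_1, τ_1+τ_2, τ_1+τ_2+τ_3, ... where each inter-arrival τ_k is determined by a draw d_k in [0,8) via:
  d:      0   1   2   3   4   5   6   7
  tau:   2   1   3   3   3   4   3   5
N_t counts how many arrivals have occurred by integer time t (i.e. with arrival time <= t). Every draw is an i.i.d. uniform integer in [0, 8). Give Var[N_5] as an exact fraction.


338643951/1073741824

Inter-arrival values over d=0..7: [2, 1, 3, 3, 3, 4, 3, 5]
Each d has probability 1/8, so the pmf of τ is: f(1) = 1/8, f(2) = 1/8, f(3) = 1/2, f(4) = 1/8, f(5) = 1/8
Let p_n(j) = P(N_n = j), with p_0 = [1]. Condition on τ_1: p_n(0) = P(τ > n), and for j >= 1, p_n(j) = Σ_{k<=n} f(k)·p_{n−k}(j−1)
p_1 = [7/8, 1/8]  (j = 0..1)
p_2 = [3/4, 15/64, 1/64]  (j = 0..2)
p_3 = [1/4, 45/64, 23/512, 1/512]  (j = 0..3)
p_4 = [1/8, 11/16, 23/128, 31/4096, 1/4096]  (j = 0..4)
p_5 = [0, 21/32, 157/512, 147/4096, 39/32768, 1/32768]  (j = 0..5)
E[N_5] = Σ j·p_5(j) = 45289/32768;  E[N_5²] = Σ j²·p_5(j) = 72929/32768
Var[N_5] = 72929/32768 − (45289/32768)² = 338643951/1073741824


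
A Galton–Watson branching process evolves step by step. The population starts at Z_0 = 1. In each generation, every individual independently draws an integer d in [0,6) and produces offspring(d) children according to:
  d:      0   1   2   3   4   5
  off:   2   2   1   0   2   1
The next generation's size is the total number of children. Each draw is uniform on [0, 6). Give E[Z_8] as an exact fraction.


65536/6561

Outcome values over d=0..5: [2, 2, 1, 0, 2, 1]
Σy = 8, Σy² = 14, M = 6
μ = 8/6 = 4/3,  σ² = 14/6 − (4/3)² = 5/9
E[Z_0] = 1
E[Z_1] = 4/3·E[Z_0] = 4/3
E[Z_2] = 4/3·E[Z_1] = 16/9
E[Z_3] = 4/3·E[Z_2] = 64/27
E[Z_4] = 4/3·E[Z_3] = 256/81
E[Z_5] = 4/3·E[Z_4] = 1024/243
E[Z_6] = 4/3·E[Z_5] = 4096/729
E[Z_7] = 4/3·E[Z_6] = 16384/2187
E[Z_8] = 4/3·E[Z_7] = 65536/6561


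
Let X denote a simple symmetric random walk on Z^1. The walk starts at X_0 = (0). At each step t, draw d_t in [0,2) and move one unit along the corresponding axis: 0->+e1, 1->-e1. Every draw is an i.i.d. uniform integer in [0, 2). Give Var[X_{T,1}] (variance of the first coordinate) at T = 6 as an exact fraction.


6

Outcome values over d=0..1: [1, -1]
Σy = 0, Σy² = 2, M = 2
μ = 0/2 = 0,  σ² = 2/2 − (0)² = 1
Independent increments: Var[X_6] = 6·σ² = 6·(1) = 6


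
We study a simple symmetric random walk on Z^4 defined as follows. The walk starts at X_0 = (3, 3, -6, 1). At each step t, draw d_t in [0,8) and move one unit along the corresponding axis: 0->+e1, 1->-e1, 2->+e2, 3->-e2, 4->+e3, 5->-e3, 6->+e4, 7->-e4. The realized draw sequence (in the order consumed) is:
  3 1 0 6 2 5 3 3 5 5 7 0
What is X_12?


(4, 1, -9, 1)

t=0: X=(3, 3, -6, 1), d=3 → -e2, X_1=(3, 2, -6, 1)
t=1: X=(3, 2, -6, 1), d=1 → -e1, X_2=(2, 2, -6, 1)
t=2: X=(2, 2, -6, 1), d=0 → +e1, X_3=(3, 2, -6, 1)
t=3: X=(3, 2, -6, 1), d=6 → +e4, X_4=(3, 2, -6, 2)
t=4: X=(3, 2, -6, 2), d=2 → +e2, X_5=(3, 3, -6, 2)
t=5: X=(3, 3, -6, 2), d=5 → -e3, X_6=(3, 3, -7, 2)
t=6: X=(3, 3, -7, 2), d=3 → -e2, X_7=(3, 2, -7, 2)
t=7: X=(3, 2, -7, 2), d=3 → -e2, X_8=(3, 1, -7, 2)
t=8: X=(3, 1, -7, 2), d=5 → -e3, X_9=(3, 1, -8, 2)
t=9: X=(3, 1, -8, 2), d=5 → -e3, X_10=(3, 1, -9, 2)
t=10: X=(3, 1, -9, 2), d=7 → -e4, X_11=(3, 1, -9, 1)
t=11: X=(3, 1, -9, 1), d=0 → +e1, X_12=(4, 1, -9, 1)


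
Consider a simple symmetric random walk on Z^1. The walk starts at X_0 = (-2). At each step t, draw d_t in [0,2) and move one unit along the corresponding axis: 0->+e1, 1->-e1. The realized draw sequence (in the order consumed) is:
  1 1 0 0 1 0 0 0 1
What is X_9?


t=0: X=(-2), d=1 → -e1, X_1=(-3)
t=1: X=(-3), d=1 → -e1, X_2=(-4)
t=2: X=(-4), d=0 → +e1, X_3=(-3)
t=3: X=(-3), d=0 → +e1, X_4=(-2)
t=4: X=(-2), d=1 → -e1, X_5=(-3)
t=5: X=(-3), d=0 → +e1, X_6=(-2)
t=6: X=(-2), d=0 → +e1, X_7=(-1)
t=7: X=(-1), d=0 → +e1, X_8=(0)
t=8: X=(0), d=1 → -e1, X_9=(-1)

(-1)


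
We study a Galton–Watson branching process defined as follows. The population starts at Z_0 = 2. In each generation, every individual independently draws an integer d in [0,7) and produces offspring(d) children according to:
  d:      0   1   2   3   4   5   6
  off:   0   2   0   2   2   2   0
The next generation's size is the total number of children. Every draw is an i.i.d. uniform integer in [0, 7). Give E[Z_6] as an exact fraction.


Outcome values over d=0..6: [0, 2, 0, 2, 2, 2, 0]
Σy = 8, Σy² = 16, M = 7
μ = 8/7 = 8/7,  σ² = 16/7 − (8/7)² = 48/49
E[Z_0] = 2
E[Z_1] = 8/7·E[Z_0] = 16/7
E[Z_2] = 8/7·E[Z_1] = 128/49
E[Z_3] = 8/7·E[Z_2] = 1024/343
E[Z_4] = 8/7·E[Z_3] = 8192/2401
E[Z_5] = 8/7·E[Z_4] = 65536/16807
E[Z_6] = 8/7·E[Z_5] = 524288/117649

524288/117649


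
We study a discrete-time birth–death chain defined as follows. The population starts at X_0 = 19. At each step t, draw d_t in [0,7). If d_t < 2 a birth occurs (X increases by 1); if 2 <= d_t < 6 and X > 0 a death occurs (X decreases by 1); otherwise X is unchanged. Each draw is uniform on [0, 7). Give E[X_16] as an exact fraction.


101/7

X can drop by at most 1 per step and X_0 = 19 > T = 16, so X_t >= 19 − t >= 3 > 0 for every t <= 16: the floor at 0 (the 'and X > 0' condition) never binds. Hence X_16 = X_0 + Σ_{t<16} Y_t with i.i.d. increments Y_t = y(d_t) ∈ {+1, −1, 0}.
Outcome values over d=0..6: [1, 1, -1, -1, -1, -1, 0]
Σy = -2, Σy² = 6, M = 7
μ = -2/7 = -2/7,  σ² = 6/7 − (-2/7)² = 38/49
E[X_16] = 19 + 16·(-2/7) = 101/7


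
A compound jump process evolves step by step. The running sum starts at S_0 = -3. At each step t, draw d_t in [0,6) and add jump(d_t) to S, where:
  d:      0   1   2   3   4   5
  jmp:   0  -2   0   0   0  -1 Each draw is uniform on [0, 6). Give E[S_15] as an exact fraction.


Outcome values over d=0..5: [0, -2, 0, 0, 0, -1]
Σy = -3, Σy² = 5, M = 6
μ = -3/6 = -1/2,  σ² = 5/6 − (-1/2)² = 7/12
E[S_15] = -3 + 15·(-1/2) = -21/2

-21/2


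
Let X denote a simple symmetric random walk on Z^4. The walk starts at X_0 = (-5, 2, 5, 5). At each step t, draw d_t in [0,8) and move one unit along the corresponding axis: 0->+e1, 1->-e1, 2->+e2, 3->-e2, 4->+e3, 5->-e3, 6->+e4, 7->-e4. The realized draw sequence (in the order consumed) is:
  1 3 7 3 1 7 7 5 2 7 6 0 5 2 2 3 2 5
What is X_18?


(-6, 3, 2, 2)

t=0: X=(-5, 2, 5, 5), d=1 → -e1, X_1=(-6, 2, 5, 5)
t=1: X=(-6, 2, 5, 5), d=3 → -e2, X_2=(-6, 1, 5, 5)
t=2: X=(-6, 1, 5, 5), d=7 → -e4, X_3=(-6, 1, 5, 4)
t=3: X=(-6, 1, 5, 4), d=3 → -e2, X_4=(-6, 0, 5, 4)
t=4: X=(-6, 0, 5, 4), d=1 → -e1, X_5=(-7, 0, 5, 4)
t=5: X=(-7, 0, 5, 4), d=7 → -e4, X_6=(-7, 0, 5, 3)
t=6: X=(-7, 0, 5, 3), d=7 → -e4, X_7=(-7, 0, 5, 2)
t=7: X=(-7, 0, 5, 2), d=5 → -e3, X_8=(-7, 0, 4, 2)
t=8: X=(-7, 0, 4, 2), d=2 → +e2, X_9=(-7, 1, 4, 2)
t=9: X=(-7, 1, 4, 2), d=7 → -e4, X_10=(-7, 1, 4, 1)
t=10: X=(-7, 1, 4, 1), d=6 → +e4, X_11=(-7, 1, 4, 2)
t=11: X=(-7, 1, 4, 2), d=0 → +e1, X_12=(-6, 1, 4, 2)
t=12: X=(-6, 1, 4, 2), d=5 → -e3, X_13=(-6, 1, 3, 2)
t=13: X=(-6, 1, 3, 2), d=2 → +e2, X_14=(-6, 2, 3, 2)
t=14: X=(-6, 2, 3, 2), d=2 → +e2, X_15=(-6, 3, 3, 2)
t=15: X=(-6, 3, 3, 2), d=3 → -e2, X_16=(-6, 2, 3, 2)
t=16: X=(-6, 2, 3, 2), d=2 → +e2, X_17=(-6, 3, 3, 2)
t=17: X=(-6, 3, 3, 2), d=5 → -e3, X_18=(-6, 3, 2, 2)


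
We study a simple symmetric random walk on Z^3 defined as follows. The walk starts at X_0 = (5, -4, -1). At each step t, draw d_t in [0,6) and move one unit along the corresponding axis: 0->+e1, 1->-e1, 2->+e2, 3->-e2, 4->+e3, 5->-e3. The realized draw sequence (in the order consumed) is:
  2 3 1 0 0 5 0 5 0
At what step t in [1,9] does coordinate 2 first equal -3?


t=0: X=(5, -4, -1), d=2 → +e2, X_1=(5, -3, -1)
t=1: X=(5, -3, -1), d=3 → -e2, X_2=(5, -4, -1)
t=2: X=(5, -4, -1), d=1 → -e1, X_3=(4, -4, -1)
t=3: X=(4, -4, -1), d=0 → +e1, X_4=(5, -4, -1)
t=4: X=(5, -4, -1), d=0 → +e1, X_5=(6, -4, -1)
t=5: X=(6, -4, -1), d=5 → -e3, X_6=(6, -4, -2)
t=6: X=(6, -4, -2), d=0 → +e1, X_7=(7, -4, -2)
t=7: X=(7, -4, -2), d=5 → -e3, X_8=(7, -4, -3)
t=8: X=(7, -4, -3), d=0 → +e1, X_9=(8, -4, -3)

1


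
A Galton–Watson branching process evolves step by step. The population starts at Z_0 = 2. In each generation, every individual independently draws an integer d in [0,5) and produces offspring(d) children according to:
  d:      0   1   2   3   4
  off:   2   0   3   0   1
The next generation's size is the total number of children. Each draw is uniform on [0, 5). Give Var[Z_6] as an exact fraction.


16408199808/244140625

Outcome values over d=0..4: [2, 0, 3, 0, 1]
Σy = 6, Σy² = 14, M = 5
μ = 6/5 = 6/5,  σ² = 14/5 − (6/5)² = 34/25
V_0 = 0, E_0 = 2
V_1 = 34/25·E_0 + (6/5)²·V_0 = 68/25;  E_1 = 12/5
V_2 = 34/25·E_1 + (6/5)²·V_1 = 4488/625;  E_2 = 72/25
V_3 = 34/25·E_2 + (6/5)²·V_2 = 222768/15625;  E_3 = 432/125
V_4 = 34/25·E_3 + (6/5)²·V_3 = 9855648/390625;  E_4 = 2592/625
V_5 = 34/25·E_4 + (6/5)²·V_4 = 409883328/9765625;  E_5 = 15552/3125
V_6 = 34/25·E_5 + (6/5)²·V_5 = 16408199808/244140625;  E_6 = 93312/15625


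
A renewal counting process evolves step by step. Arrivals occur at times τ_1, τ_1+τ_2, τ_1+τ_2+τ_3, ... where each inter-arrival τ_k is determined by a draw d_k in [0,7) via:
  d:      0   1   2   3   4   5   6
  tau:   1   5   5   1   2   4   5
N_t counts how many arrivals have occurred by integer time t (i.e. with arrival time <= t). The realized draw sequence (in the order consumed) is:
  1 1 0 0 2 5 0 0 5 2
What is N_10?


draw d_1=1: τ_1=5, arrival time A_1=5
draw d_2=1: τ_2=5, arrival time A_2=10
draw d_3=0: τ_3=1, arrival time A_3=11
draw d_4=0: τ_4=1, arrival time A_4=12
draw d_5=2: τ_5=5, arrival time A_5=17
draw d_6=5: τ_6=4, arrival time A_6=21
draw d_7=0: τ_7=1, arrival time A_7=22
draw d_8=0: τ_8=1, arrival time A_8=23
draw d_9=5: τ_9=4, arrival time A_9=27
draw d_10=2: τ_10=5, arrival time A_10=32
N_t over t=0..10: 0:0 1:0 2:0 3:0 4:0 5:1 6:1 7:1 8:1 9:1 10:2

2


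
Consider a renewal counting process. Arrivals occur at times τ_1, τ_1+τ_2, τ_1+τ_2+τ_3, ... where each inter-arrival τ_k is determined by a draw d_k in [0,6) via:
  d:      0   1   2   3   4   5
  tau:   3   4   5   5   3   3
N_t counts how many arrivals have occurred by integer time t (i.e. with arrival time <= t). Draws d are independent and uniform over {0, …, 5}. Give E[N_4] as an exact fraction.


2/3

Inter-arrival values over d=0..5: [3, 4, 5, 5, 3, 3]
Each d has probability 1/6, so the pmf of τ is: f(3) = 1/2, f(4) = 1/6, f(5) = 1/3
Renewal equation for m(n) = E[N_n]: condition on τ_1 = k (if k <= n, one arrival plus a fresh copy on the remaining n−k steps): m(n) = F(n) + Σ_{k<=n} f(k)·m(n−k), where F(n) = P(τ <= n) and m(0) = 0
m(1) = F(1) = 0
m(2) = F(2) = 0
m(3) = F(3) = 1/2
m(4) = F(4) = 2/3
E[N_4] = m(4) = 2/3


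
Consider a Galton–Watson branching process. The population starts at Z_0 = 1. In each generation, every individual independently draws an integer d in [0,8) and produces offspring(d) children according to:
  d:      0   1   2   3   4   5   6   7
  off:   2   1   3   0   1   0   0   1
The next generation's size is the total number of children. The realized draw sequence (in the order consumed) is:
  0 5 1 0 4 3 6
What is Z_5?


gen 0: Z_0=1, draws=[0], offspring=[2], Z_1=2
gen 1: Z_1=2, draws=[5, 1], offspring=[0, 1], Z_2=1
gen 2: Z_2=1, draws=[0], offspring=[2], Z_3=2
gen 3: Z_3=2, draws=[4, 3], offspring=[1, 0], Z_4=1
gen 4: Z_4=1, draws=[6], offspring=[0], Z_5=0

0


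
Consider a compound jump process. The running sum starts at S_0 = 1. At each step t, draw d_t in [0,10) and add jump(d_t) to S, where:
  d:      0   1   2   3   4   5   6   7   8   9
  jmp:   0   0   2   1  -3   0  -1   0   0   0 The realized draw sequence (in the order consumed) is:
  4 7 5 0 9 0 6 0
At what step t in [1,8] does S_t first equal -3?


7

t=0: S=1, d=4, jump=-3, S_1=-2
t=1: S=-2, d=7, jump=0, S_2=-2
t=2: S=-2, d=5, jump=0, S_3=-2
t=3: S=-2, d=0, jump=0, S_4=-2
t=4: S=-2, d=9, jump=0, S_5=-2
t=5: S=-2, d=0, jump=0, S_6=-2
t=6: S=-2, d=6, jump=-1, S_7=-3
t=7: S=-3, d=0, jump=0, S_8=-3


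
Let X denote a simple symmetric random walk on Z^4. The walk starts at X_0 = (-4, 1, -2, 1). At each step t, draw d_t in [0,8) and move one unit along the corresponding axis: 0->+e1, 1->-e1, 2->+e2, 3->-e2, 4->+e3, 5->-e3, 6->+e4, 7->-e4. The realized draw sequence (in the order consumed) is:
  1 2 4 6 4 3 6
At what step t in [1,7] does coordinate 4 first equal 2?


4

t=0: X=(-4, 1, -2, 1), d=1 → -e1, X_1=(-5, 1, -2, 1)
t=1: X=(-5, 1, -2, 1), d=2 → +e2, X_2=(-5, 2, -2, 1)
t=2: X=(-5, 2, -2, 1), d=4 → +e3, X_3=(-5, 2, -1, 1)
t=3: X=(-5, 2, -1, 1), d=6 → +e4, X_4=(-5, 2, -1, 2)
t=4: X=(-5, 2, -1, 2), d=4 → +e3, X_5=(-5, 2, 0, 2)
t=5: X=(-5, 2, 0, 2), d=3 → -e2, X_6=(-5, 1, 0, 2)
t=6: X=(-5, 1, 0, 2), d=6 → +e4, X_7=(-5, 1, 0, 3)


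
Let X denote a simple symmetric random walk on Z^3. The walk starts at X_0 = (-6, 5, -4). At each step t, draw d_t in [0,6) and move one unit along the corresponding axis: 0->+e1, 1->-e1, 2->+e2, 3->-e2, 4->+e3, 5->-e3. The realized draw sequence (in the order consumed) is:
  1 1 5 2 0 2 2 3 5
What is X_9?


(-7, 7, -6)

t=0: X=(-6, 5, -4), d=1 → -e1, X_1=(-7, 5, -4)
t=1: X=(-7, 5, -4), d=1 → -e1, X_2=(-8, 5, -4)
t=2: X=(-8, 5, -4), d=5 → -e3, X_3=(-8, 5, -5)
t=3: X=(-8, 5, -5), d=2 → +e2, X_4=(-8, 6, -5)
t=4: X=(-8, 6, -5), d=0 → +e1, X_5=(-7, 6, -5)
t=5: X=(-7, 6, -5), d=2 → +e2, X_6=(-7, 7, -5)
t=6: X=(-7, 7, -5), d=2 → +e2, X_7=(-7, 8, -5)
t=7: X=(-7, 8, -5), d=3 → -e2, X_8=(-7, 7, -5)
t=8: X=(-7, 7, -5), d=5 → -e3, X_9=(-7, 7, -6)


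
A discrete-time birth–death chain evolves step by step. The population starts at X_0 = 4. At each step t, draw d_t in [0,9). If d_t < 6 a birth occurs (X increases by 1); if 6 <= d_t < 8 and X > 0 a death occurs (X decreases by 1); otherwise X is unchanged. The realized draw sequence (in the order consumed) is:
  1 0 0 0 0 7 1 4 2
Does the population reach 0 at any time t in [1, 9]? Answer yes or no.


no

t=0: X=4, d=1 → birth, X_1=5
t=1: X=5, d=0 → birth, X_2=6
t=2: X=6, d=0 → birth, X_3=7
t=3: X=7, d=0 → birth, X_4=8
t=4: X=8, d=0 → birth, X_5=9
t=5: X=9, d=7 → death, X_6=8
t=6: X=8, d=1 → birth, X_7=9
t=7: X=9, d=4 → birth, X_8=10
t=8: X=10, d=2 → birth, X_9=11


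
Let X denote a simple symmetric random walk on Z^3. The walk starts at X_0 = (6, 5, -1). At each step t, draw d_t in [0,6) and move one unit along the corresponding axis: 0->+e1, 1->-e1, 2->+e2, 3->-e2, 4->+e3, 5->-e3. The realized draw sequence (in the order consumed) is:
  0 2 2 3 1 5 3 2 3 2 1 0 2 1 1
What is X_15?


(4, 7, -2)

t=0: X=(6, 5, -1), d=0 → +e1, X_1=(7, 5, -1)
t=1: X=(7, 5, -1), d=2 → +e2, X_2=(7, 6, -1)
t=2: X=(7, 6, -1), d=2 → +e2, X_3=(7, 7, -1)
t=3: X=(7, 7, -1), d=3 → -e2, X_4=(7, 6, -1)
t=4: X=(7, 6, -1), d=1 → -e1, X_5=(6, 6, -1)
t=5: X=(6, 6, -1), d=5 → -e3, X_6=(6, 6, -2)
t=6: X=(6, 6, -2), d=3 → -e2, X_7=(6, 5, -2)
t=7: X=(6, 5, -2), d=2 → +e2, X_8=(6, 6, -2)
t=8: X=(6, 6, -2), d=3 → -e2, X_9=(6, 5, -2)
t=9: X=(6, 5, -2), d=2 → +e2, X_10=(6, 6, -2)
t=10: X=(6, 6, -2), d=1 → -e1, X_11=(5, 6, -2)
t=11: X=(5, 6, -2), d=0 → +e1, X_12=(6, 6, -2)
t=12: X=(6, 6, -2), d=2 → +e2, X_13=(6, 7, -2)
t=13: X=(6, 7, -2), d=1 → -e1, X_14=(5, 7, -2)
t=14: X=(5, 7, -2), d=1 → -e1, X_15=(4, 7, -2)


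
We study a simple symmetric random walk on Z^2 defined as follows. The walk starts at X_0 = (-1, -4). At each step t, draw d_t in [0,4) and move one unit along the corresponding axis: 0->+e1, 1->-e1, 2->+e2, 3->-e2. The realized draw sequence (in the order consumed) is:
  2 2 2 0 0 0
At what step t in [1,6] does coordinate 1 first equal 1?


t=0: X=(-1, -4), d=2 → +e2, X_1=(-1, -3)
t=1: X=(-1, -3), d=2 → +e2, X_2=(-1, -2)
t=2: X=(-1, -2), d=2 → +e2, X_3=(-1, -1)
t=3: X=(-1, -1), d=0 → +e1, X_4=(0, -1)
t=4: X=(0, -1), d=0 → +e1, X_5=(1, -1)
t=5: X=(1, -1), d=0 → +e1, X_6=(2, -1)

5


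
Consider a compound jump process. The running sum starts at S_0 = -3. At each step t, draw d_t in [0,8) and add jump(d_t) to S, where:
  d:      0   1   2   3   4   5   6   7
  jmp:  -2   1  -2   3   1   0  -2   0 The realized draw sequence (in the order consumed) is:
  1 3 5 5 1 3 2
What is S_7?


3

t=0: S=-3, d=1, jump=1, S_1=-2
t=1: S=-2, d=3, jump=3, S_2=1
t=2: S=1, d=5, jump=0, S_3=1
t=3: S=1, d=5, jump=0, S_4=1
t=4: S=1, d=1, jump=1, S_5=2
t=5: S=2, d=3, jump=3, S_6=5
t=6: S=5, d=2, jump=-2, S_7=3


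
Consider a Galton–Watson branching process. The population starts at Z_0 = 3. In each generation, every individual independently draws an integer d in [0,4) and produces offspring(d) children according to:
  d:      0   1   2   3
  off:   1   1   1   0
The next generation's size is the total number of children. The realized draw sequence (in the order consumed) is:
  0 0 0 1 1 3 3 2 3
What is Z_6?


gen 0: Z_0=3, draws=[0, 0, 0], offspring=[1, 1, 1], Z_1=3
gen 1: Z_1=3, draws=[1, 1, 3], offspring=[1, 1, 0], Z_2=2
gen 2: Z_2=2, draws=[3, 2], offspring=[0, 1], Z_3=1
gen 3: Z_3=1, draws=[3], offspring=[0], Z_4=0
gen 4: Z_4=0, draws=[], offspring=[], Z_5=0
gen 5: Z_5=0, draws=[], offspring=[], Z_6=0

0


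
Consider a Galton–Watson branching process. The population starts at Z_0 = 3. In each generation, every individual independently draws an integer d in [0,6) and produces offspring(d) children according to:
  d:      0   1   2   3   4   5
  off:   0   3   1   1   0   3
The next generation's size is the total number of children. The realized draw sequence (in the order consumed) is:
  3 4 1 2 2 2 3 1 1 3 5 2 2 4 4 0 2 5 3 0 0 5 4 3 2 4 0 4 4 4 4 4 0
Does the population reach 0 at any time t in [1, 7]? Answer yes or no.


yes

gen 0: Z_0=3, draws=[3, 4, 1], offspring=[1, 0, 3], Z_1=4
gen 1: Z_1=4, draws=[2, 2, 2, 3], offspring=[1, 1, 1, 1], Z_2=4
gen 2: Z_2=4, draws=[1, 1, 3, 5], offspring=[3, 3, 1, 3], Z_3=10
gen 3: Z_3=10, draws=[2, 2, 4, 4, 0, 2, 5, 3, 0, 0], offspring=[1, 1, 0, 0, 0, 1, 3, 1, 0, 0], Z_4=7
gen 4: Z_4=7, draws=[5, 4, 3, 2, 4, 0, 4], offspring=[3, 0, 1, 1, 0, 0, 0], Z_5=5
gen 5: Z_5=5, draws=[4, 4, 4, 4, 0], offspring=[0, 0, 0, 0, 0], Z_6=0
gen 6: Z_6=0, draws=[], offspring=[], Z_7=0


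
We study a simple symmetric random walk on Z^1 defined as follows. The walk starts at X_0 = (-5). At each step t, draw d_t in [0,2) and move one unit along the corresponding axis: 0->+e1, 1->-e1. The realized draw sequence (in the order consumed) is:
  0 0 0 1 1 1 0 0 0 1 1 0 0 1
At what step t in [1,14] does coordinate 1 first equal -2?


t=0: X=(-5), d=0 → +e1, X_1=(-4)
t=1: X=(-4), d=0 → +e1, X_2=(-3)
t=2: X=(-3), d=0 → +e1, X_3=(-2)
t=3: X=(-2), d=1 → -e1, X_4=(-3)
t=4: X=(-3), d=1 → -e1, X_5=(-4)
t=5: X=(-4), d=1 → -e1, X_6=(-5)
t=6: X=(-5), d=0 → +e1, X_7=(-4)
t=7: X=(-4), d=0 → +e1, X_8=(-3)
t=8: X=(-3), d=0 → +e1, X_9=(-2)
t=9: X=(-2), d=1 → -e1, X_10=(-3)
t=10: X=(-3), d=1 → -e1, X_11=(-4)
t=11: X=(-4), d=0 → +e1, X_12=(-3)
t=12: X=(-3), d=0 → +e1, X_13=(-2)
t=13: X=(-2), d=1 → -e1, X_14=(-3)

3


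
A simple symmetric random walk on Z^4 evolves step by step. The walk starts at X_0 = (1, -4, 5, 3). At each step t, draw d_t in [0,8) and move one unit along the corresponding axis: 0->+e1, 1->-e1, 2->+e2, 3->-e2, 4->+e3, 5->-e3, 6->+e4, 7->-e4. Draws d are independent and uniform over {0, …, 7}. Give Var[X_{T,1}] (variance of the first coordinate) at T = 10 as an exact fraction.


Outcome values over d=0..7: [1, -1, 0, 0, 0, 0, 0, 0]
Σy = 0, Σy² = 2, M = 8
μ = 0/8 = 0,  σ² = 2/8 − (0)² = 1/4
Independent increments: Var[X_10] = 10·σ² = 10·(1/4) = 5/2

5/2


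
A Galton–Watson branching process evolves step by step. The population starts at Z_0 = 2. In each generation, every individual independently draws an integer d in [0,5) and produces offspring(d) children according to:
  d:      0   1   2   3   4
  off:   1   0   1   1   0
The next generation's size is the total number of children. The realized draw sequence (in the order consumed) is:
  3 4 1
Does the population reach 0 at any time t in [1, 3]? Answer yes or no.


yes

gen 0: Z_0=2, draws=[3, 4], offspring=[1, 0], Z_1=1
gen 1: Z_1=1, draws=[1], offspring=[0], Z_2=0
gen 2: Z_2=0, draws=[], offspring=[], Z_3=0


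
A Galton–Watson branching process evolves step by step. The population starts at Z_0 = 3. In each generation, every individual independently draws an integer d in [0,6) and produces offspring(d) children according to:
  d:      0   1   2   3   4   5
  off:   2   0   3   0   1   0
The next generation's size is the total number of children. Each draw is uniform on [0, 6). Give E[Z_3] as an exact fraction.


Outcome values over d=0..5: [2, 0, 3, 0, 1, 0]
Σy = 6, Σy² = 14, M = 6
μ = 6/6 = 1,  σ² = 14/6 − (1)² = 4/3
E[Z_0] = 3
E[Z_1] = 1·E[Z_0] = 3
E[Z_2] = 1·E[Z_1] = 3
E[Z_3] = 1·E[Z_2] = 3

3


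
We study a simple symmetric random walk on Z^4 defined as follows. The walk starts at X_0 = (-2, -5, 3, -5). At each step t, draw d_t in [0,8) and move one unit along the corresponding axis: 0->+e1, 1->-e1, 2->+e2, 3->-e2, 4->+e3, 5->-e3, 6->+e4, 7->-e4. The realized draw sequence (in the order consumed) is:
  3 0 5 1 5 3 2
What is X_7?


t=0: X=(-2, -5, 3, -5), d=3 → -e2, X_1=(-2, -6, 3, -5)
t=1: X=(-2, -6, 3, -5), d=0 → +e1, X_2=(-1, -6, 3, -5)
t=2: X=(-1, -6, 3, -5), d=5 → -e3, X_3=(-1, -6, 2, -5)
t=3: X=(-1, -6, 2, -5), d=1 → -e1, X_4=(-2, -6, 2, -5)
t=4: X=(-2, -6, 2, -5), d=5 → -e3, X_5=(-2, -6, 1, -5)
t=5: X=(-2, -6, 1, -5), d=3 → -e2, X_6=(-2, -7, 1, -5)
t=6: X=(-2, -7, 1, -5), d=2 → +e2, X_7=(-2, -6, 1, -5)

(-2, -6, 1, -5)


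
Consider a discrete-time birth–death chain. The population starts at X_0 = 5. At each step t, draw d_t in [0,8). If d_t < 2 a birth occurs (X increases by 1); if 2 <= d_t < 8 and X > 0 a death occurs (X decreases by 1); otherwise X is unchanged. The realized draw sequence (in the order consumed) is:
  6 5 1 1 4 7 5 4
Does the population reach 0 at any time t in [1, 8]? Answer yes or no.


t=0: X=5, d=6 → death, X_1=4
t=1: X=4, d=5 → death, X_2=3
t=2: X=3, d=1 → birth, X_3=4
t=3: X=4, d=1 → birth, X_4=5
t=4: X=5, d=4 → death, X_5=4
t=5: X=4, d=7 → death, X_6=3
t=6: X=3, d=5 → death, X_7=2
t=7: X=2, d=4 → death, X_8=1

no


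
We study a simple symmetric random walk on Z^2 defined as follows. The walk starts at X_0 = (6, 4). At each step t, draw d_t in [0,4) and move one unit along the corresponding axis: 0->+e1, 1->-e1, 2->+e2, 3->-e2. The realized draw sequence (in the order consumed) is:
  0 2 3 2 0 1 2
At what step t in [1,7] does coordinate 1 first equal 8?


t=0: X=(6, 4), d=0 → +e1, X_1=(7, 4)
t=1: X=(7, 4), d=2 → +e2, X_2=(7, 5)
t=2: X=(7, 5), d=3 → -e2, X_3=(7, 4)
t=3: X=(7, 4), d=2 → +e2, X_4=(7, 5)
t=4: X=(7, 5), d=0 → +e1, X_5=(8, 5)
t=5: X=(8, 5), d=1 → -e1, X_6=(7, 5)
t=6: X=(7, 5), d=2 → +e2, X_7=(7, 6)

5


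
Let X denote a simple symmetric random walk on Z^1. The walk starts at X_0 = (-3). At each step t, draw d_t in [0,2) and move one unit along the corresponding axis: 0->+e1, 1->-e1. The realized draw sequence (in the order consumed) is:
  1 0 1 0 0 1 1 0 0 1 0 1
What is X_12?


t=0: X=(-3), d=1 → -e1, X_1=(-4)
t=1: X=(-4), d=0 → +e1, X_2=(-3)
t=2: X=(-3), d=1 → -e1, X_3=(-4)
t=3: X=(-4), d=0 → +e1, X_4=(-3)
t=4: X=(-3), d=0 → +e1, X_5=(-2)
t=5: X=(-2), d=1 → -e1, X_6=(-3)
t=6: X=(-3), d=1 → -e1, X_7=(-4)
t=7: X=(-4), d=0 → +e1, X_8=(-3)
t=8: X=(-3), d=0 → +e1, X_9=(-2)
t=9: X=(-2), d=1 → -e1, X_10=(-3)
t=10: X=(-3), d=0 → +e1, X_11=(-2)
t=11: X=(-2), d=1 → -e1, X_12=(-3)

(-3)


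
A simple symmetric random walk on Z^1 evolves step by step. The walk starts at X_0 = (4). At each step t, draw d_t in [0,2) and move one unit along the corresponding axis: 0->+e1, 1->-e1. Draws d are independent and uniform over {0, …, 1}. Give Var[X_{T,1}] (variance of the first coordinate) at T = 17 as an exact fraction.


17

Outcome values over d=0..1: [1, -1]
Σy = 0, Σy² = 2, M = 2
μ = 0/2 = 0,  σ² = 2/2 − (0)² = 1
Independent increments: Var[X_17] = 17·σ² = 17·(1) = 17


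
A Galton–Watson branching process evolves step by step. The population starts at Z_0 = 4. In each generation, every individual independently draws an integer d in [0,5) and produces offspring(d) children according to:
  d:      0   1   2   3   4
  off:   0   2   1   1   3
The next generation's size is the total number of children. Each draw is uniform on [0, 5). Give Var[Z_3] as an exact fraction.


Outcome values over d=0..4: [0, 2, 1, 1, 3]
Σy = 7, Σy² = 15, M = 5
μ = 7/5 = 7/5,  σ² = 15/5 − (7/5)² = 26/25
V_0 = 0, E_0 = 4
V_1 = 26/25·E_0 + (7/5)²·V_0 = 104/25;  E_1 = 28/5
V_2 = 26/25·E_1 + (7/5)²·V_1 = 8736/625;  E_2 = 196/25
V_3 = 26/25·E_2 + (7/5)²·V_2 = 555464/15625;  E_3 = 1372/125

555464/15625


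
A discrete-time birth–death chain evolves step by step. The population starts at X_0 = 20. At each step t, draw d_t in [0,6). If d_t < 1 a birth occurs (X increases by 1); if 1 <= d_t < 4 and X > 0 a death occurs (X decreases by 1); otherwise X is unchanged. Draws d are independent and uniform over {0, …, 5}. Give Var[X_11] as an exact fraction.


55/9

X can drop by at most 1 per step and X_0 = 20 > T = 11, so X_t >= 20 − t >= 9 > 0 for every t <= 11: the floor at 0 (the 'and X > 0' condition) never binds. Hence X_11 = X_0 + Σ_{t<11} Y_t with i.i.d. increments Y_t = y(d_t) ∈ {+1, −1, 0}.
Outcome values over d=0..5: [1, -1, -1, -1, 0, 0]
Σy = -2, Σy² = 4, M = 6
μ = -2/6 = -1/3,  σ² = 4/6 − (-1/3)² = 5/9
Independent increments: Var[X_11] = 11·σ² = 11·(5/9) = 55/9


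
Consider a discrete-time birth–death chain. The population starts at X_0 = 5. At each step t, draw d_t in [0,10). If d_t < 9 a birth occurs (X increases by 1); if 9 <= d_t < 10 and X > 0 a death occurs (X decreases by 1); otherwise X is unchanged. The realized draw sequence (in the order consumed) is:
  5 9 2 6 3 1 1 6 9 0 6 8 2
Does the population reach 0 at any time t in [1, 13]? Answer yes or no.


t=0: X=5, d=5 → birth, X_1=6
t=1: X=6, d=9 → death, X_2=5
t=2: X=5, d=2 → birth, X_3=6
t=3: X=6, d=6 → birth, X_4=7
t=4: X=7, d=3 → birth, X_5=8
t=5: X=8, d=1 → birth, X_6=9
t=6: X=9, d=1 → birth, X_7=10
t=7: X=10, d=6 → birth, X_8=11
t=8: X=11, d=9 → death, X_9=10
t=9: X=10, d=0 → birth, X_10=11
t=10: X=11, d=6 → birth, X_11=12
t=11: X=12, d=8 → birth, X_12=13
t=12: X=13, d=2 → birth, X_13=14

no


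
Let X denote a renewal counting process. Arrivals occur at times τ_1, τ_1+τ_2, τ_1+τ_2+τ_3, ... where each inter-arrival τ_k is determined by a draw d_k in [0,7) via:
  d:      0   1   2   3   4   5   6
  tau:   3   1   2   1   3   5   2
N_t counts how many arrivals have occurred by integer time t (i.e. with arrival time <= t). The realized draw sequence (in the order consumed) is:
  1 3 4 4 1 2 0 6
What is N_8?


4

draw d_1=1: τ_1=1, arrival time A_1=1
draw d_2=3: τ_2=1, arrival time A_2=2
draw d_3=4: τ_3=3, arrival time A_3=5
draw d_4=4: τ_4=3, arrival time A_4=8
draw d_5=1: τ_5=1, arrival time A_5=9
draw d_6=2: τ_6=2, arrival time A_6=11
draw d_7=0: τ_7=3, arrival time A_7=14
draw d_8=6: τ_8=2, arrival time A_8=16
N_t over t=0..8: 0:0 1:1 2:2 3:2 4:2 5:3 6:3 7:3 8:4


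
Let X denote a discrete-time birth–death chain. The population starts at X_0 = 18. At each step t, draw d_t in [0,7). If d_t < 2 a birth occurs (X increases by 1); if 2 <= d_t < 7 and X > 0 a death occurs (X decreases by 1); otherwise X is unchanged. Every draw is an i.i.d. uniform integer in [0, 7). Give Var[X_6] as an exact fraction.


X can drop by at most 1 per step and X_0 = 18 > T = 6, so X_t >= 18 − t >= 12 > 0 for every t <= 6: the floor at 0 (the 'and X > 0' condition) never binds. Hence X_6 = X_0 + Σ_{t<6} Y_t with i.i.d. increments Y_t = y(d_t) ∈ {+1, −1, 0}.
Outcome values over d=0..6: [1, 1, -1, -1, -1, -1, -1]
Σy = -3, Σy² = 7, M = 7
μ = -3/7 = -3/7,  σ² = 7/7 − (-3/7)² = 40/49
Independent increments: Var[X_6] = 6·σ² = 6·(40/49) = 240/49

240/49


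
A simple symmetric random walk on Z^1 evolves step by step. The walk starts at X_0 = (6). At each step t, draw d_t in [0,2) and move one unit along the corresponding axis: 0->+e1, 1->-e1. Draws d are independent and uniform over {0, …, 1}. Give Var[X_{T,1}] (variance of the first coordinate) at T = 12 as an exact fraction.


12

Outcome values over d=0..1: [1, -1]
Σy = 0, Σy² = 2, M = 2
μ = 0/2 = 0,  σ² = 2/2 − (0)² = 1
Independent increments: Var[X_12] = 12·σ² = 12·(1) = 12


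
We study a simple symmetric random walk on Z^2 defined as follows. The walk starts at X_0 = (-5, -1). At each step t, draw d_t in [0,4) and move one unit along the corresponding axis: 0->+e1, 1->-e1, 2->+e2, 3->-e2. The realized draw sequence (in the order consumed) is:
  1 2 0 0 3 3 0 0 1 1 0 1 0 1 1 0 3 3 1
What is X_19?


t=0: X=(-5, -1), d=1 → -e1, X_1=(-6, -1)
t=1: X=(-6, -1), d=2 → +e2, X_2=(-6, 0)
t=2: X=(-6, 0), d=0 → +e1, X_3=(-5, 0)
t=3: X=(-5, 0), d=0 → +e1, X_4=(-4, 0)
t=4: X=(-4, 0), d=3 → -e2, X_5=(-4, -1)
t=5: X=(-4, -1), d=3 → -e2, X_6=(-4, -2)
t=6: X=(-4, -2), d=0 → +e1, X_7=(-3, -2)
t=7: X=(-3, -2), d=0 → +e1, X_8=(-2, -2)
t=8: X=(-2, -2), d=1 → -e1, X_9=(-3, -2)
t=9: X=(-3, -2), d=1 → -e1, X_10=(-4, -2)
t=10: X=(-4, -2), d=0 → +e1, X_11=(-3, -2)
t=11: X=(-3, -2), d=1 → -e1, X_12=(-4, -2)
t=12: X=(-4, -2), d=0 → +e1, X_13=(-3, -2)
t=13: X=(-3, -2), d=1 → -e1, X_14=(-4, -2)
t=14: X=(-4, -2), d=1 → -e1, X_15=(-5, -2)
t=15: X=(-5, -2), d=0 → +e1, X_16=(-4, -2)
t=16: X=(-4, -2), d=3 → -e2, X_17=(-4, -3)
t=17: X=(-4, -3), d=3 → -e2, X_18=(-4, -4)
t=18: X=(-4, -4), d=1 → -e1, X_19=(-5, -4)

(-5, -4)


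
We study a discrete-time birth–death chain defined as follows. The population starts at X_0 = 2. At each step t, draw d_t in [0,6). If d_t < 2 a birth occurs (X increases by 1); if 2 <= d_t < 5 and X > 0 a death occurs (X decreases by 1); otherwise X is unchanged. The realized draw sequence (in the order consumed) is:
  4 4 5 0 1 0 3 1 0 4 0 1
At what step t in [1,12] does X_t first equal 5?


t=0: X=2, d=4 → death, X_1=1
t=1: X=1, d=4 → death, X_2=0
t=2: X=0, d=5 → hold, X_3=0
t=3: X=0, d=0 → birth, X_4=1
t=4: X=1, d=1 → birth, X_5=2
t=5: X=2, d=0 → birth, X_6=3
t=6: X=3, d=3 → death, X_7=2
t=7: X=2, d=1 → birth, X_8=3
t=8: X=3, d=0 → birth, X_9=4
t=9: X=4, d=4 → death, X_10=3
t=10: X=3, d=0 → birth, X_11=4
t=11: X=4, d=1 → birth, X_12=5

12


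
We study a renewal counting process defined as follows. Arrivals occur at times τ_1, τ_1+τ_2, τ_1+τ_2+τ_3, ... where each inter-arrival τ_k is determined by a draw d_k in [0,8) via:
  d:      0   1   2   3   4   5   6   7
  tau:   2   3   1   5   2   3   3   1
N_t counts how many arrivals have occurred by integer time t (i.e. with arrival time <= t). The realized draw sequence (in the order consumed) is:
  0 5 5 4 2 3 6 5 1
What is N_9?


3

draw d_1=0: τ_1=2, arrival time A_1=2
draw d_2=5: τ_2=3, arrival time A_2=5
draw d_3=5: τ_3=3, arrival time A_3=8
draw d_4=4: τ_4=2, arrival time A_4=10
draw d_5=2: τ_5=1, arrival time A_5=11
draw d_6=3: τ_6=5, arrival time A_6=16
draw d_7=6: τ_7=3, arrival time A_7=19
draw d_8=5: τ_8=3, arrival time A_8=22
draw d_9=1: τ_9=3, arrival time A_9=25
N_t over t=0..9: 0:0 1:0 2:1 3:1 4:1 5:2 6:2 7:2 8:3 9:3


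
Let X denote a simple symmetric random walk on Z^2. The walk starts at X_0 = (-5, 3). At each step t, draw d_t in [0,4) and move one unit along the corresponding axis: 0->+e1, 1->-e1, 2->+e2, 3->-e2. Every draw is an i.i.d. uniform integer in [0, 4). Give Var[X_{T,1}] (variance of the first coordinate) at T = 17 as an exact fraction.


17/2

Outcome values over d=0..3: [1, -1, 0, 0]
Σy = 0, Σy² = 2, M = 4
μ = 0/4 = 0,  σ² = 2/4 − (0)² = 1/2
Independent increments: Var[X_17] = 17·σ² = 17·(1/2) = 17/2


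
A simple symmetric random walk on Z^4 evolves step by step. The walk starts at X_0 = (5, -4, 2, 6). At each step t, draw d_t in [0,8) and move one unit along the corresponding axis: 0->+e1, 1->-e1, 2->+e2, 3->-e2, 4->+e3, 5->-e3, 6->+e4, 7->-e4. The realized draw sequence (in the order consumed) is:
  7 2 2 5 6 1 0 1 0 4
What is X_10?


t=0: X=(5, -4, 2, 6), d=7 → -e4, X_1=(5, -4, 2, 5)
t=1: X=(5, -4, 2, 5), d=2 → +e2, X_2=(5, -3, 2, 5)
t=2: X=(5, -3, 2, 5), d=2 → +e2, X_3=(5, -2, 2, 5)
t=3: X=(5, -2, 2, 5), d=5 → -e3, X_4=(5, -2, 1, 5)
t=4: X=(5, -2, 1, 5), d=6 → +e4, X_5=(5, -2, 1, 6)
t=5: X=(5, -2, 1, 6), d=1 → -e1, X_6=(4, -2, 1, 6)
t=6: X=(4, -2, 1, 6), d=0 → +e1, X_7=(5, -2, 1, 6)
t=7: X=(5, -2, 1, 6), d=1 → -e1, X_8=(4, -2, 1, 6)
t=8: X=(4, -2, 1, 6), d=0 → +e1, X_9=(5, -2, 1, 6)
t=9: X=(5, -2, 1, 6), d=4 → +e3, X_10=(5, -2, 2, 6)

(5, -2, 2, 6)
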